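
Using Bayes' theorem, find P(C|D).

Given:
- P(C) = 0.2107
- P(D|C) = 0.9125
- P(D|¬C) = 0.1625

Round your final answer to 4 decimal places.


Bayes' theorem: P(C|D) = P(D|C) × P(C) / P(D)

Step 1: Calculate P(D) using law of total probability
P(D) = P(D|C)P(C) + P(D|¬C)P(¬C)
     = 0.9125 × 0.2107 + 0.1625 × 0.7893
     = 0.19226375 + 0.12826125
     = 0.32052500

Step 2: Apply Bayes' theorem
P(C|D) = P(D|C) × P(C) / P(D)
       = 0.19226375 / 0.32052500
       = 0.5998


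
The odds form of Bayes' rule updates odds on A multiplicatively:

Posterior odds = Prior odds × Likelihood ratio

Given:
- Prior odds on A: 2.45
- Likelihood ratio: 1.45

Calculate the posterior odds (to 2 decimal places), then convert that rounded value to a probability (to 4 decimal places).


Step 1: Calculate posterior odds
Posterior odds = Prior odds × LR
               = 2.45 × 1.45
               = 3.55

Step 2: Convert to probability
P(A|E) = Posterior odds / (1 + Posterior odds)
       = 3.55 / (1 + 3.55)
       = 3.55 / 4.55
       = 0.7802

The evidence increased P(A) from 0.7101 to 0.7802.


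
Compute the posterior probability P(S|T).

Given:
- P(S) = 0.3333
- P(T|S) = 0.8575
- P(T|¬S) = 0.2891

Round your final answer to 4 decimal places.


Bayes' theorem: P(S|T) = P(T|S) × P(S) / P(T)

Step 1: Calculate P(T) using law of total probability
P(T) = P(T|S)P(S) + P(T|¬S)P(¬S)
     = 0.8575 × 0.3333 + 0.2891 × 0.6667
     = 0.28580475 + 0.19274297
     = 0.47854772

Step 2: Apply Bayes' theorem
P(S|T) = P(T|S) × P(S) / P(T)
       = 0.28580475 / 0.47854772
       = 0.5972


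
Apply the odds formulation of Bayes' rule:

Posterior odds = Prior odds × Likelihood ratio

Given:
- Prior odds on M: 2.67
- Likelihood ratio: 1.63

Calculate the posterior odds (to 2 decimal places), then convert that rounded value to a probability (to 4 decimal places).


Step 1: Calculate posterior odds
Posterior odds = Prior odds × LR
               = 2.67 × 1.63
               = 4.35

Step 2: Convert to probability
P(M|E) = Posterior odds / (1 + Posterior odds)
       = 4.35 / (1 + 4.35)
       = 4.35 / 5.35
       = 0.8131

The evidence increased P(M) from 0.7275 to 0.8131.


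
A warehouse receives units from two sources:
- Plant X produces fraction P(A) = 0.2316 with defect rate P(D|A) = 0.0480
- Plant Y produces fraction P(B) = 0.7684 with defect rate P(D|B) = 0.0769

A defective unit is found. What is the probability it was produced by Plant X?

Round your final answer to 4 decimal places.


Let A = from Plant X, D = defective

Given:
- P(A) = 0.2316, P(B) = 0.7684
- P(D|A) = 0.0480, P(D|B) = 0.0769

Step 1: Find P(D)
P(D) = P(D|A)P(A) + P(D|B)P(B)
     = 0.0480 × 0.2316 + 0.0769 × 0.7684
     = 0.01111680 + 0.05908996
     = 0.07020676

Step 2: Apply Bayes' theorem
P(A|D) = P(D|A)P(A) / P(D)
       = 0.01111680 / 0.07020676
       = 0.1583


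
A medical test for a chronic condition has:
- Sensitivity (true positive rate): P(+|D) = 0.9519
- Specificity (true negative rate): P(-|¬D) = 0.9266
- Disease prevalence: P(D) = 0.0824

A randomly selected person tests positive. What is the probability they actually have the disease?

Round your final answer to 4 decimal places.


Let D = has disease, + = positive test

Given:
- P(D) = 0.0824 (prevalence)
- P(+|D) = 0.9519 (sensitivity)
- P(-|¬D) = 0.9266 (specificity)
- P(+|¬D) = 0.0734 (false positive rate = 1 - specificity)

Step 1: Find P(+)
P(+) = P(+|D)P(D) + P(+|¬D)P(¬D)
     = 0.9519 × 0.0824 + 0.0734 × 0.9176
     = 0.07843656 + 0.06735184
     = 0.14578840

Step 2: Apply Bayes' theorem for P(D|+)
P(D|+) = P(+|D)P(D) / P(+)
       = 0.07843656 / 0.14578840
       = 0.5380


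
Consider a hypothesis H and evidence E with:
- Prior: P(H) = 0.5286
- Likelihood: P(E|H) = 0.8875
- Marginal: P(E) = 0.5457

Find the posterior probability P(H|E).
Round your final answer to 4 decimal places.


Using Bayes' theorem:

P(H|E) = P(E|H) × P(H) / P(E)
       = 0.8875 × 0.5286 / 0.5457
       = 0.46913250 / 0.5457
       = 0.8597

The evidence strengthens our belief in H.
Prior: 0.5286 → Posterior: 0.8597


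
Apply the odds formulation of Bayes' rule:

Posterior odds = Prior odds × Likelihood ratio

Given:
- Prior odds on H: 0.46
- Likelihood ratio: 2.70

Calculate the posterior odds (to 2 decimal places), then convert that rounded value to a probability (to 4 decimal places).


Step 1: Calculate posterior odds
Posterior odds = Prior odds × LR
               = 0.46 × 2.70
               = 1.24

Step 2: Convert to probability
P(H|E) = Posterior odds / (1 + Posterior odds)
       = 1.24 / (1 + 1.24)
       = 1.24 / 2.24
       = 0.5536

The evidence increased P(H) from 0.3151 to 0.5536.


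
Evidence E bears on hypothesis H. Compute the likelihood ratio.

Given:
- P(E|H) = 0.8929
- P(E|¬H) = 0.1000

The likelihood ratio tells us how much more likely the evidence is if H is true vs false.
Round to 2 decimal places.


Likelihood Ratio (LR) = P(E|H) / P(E|¬H)

LR = 0.8929 / 0.1000
   = 8.93

The evidence is 8.93 times more likely if H is true than if H is false.
LR > 1, so observing E raises the odds in favor of H.


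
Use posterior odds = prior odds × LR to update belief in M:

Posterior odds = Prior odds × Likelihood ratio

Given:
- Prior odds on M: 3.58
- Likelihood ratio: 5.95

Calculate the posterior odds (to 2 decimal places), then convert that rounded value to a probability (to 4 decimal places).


Step 1: Calculate posterior odds
Posterior odds = Prior odds × LR
               = 3.58 × 5.95
               = 21.30

Step 2: Convert to probability
P(M|E) = Posterior odds / (1 + Posterior odds)
       = 21.30 / (1 + 21.30)
       = 21.30 / 22.30
       = 0.9552

The evidence increased P(M) from 0.7817 to 0.9552.


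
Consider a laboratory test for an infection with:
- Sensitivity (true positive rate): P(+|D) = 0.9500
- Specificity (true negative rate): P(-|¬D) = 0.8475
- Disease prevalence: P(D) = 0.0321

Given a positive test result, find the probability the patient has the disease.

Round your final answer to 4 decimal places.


Let D = has disease, + = positive test

Given:
- P(D) = 0.0321 (prevalence)
- P(+|D) = 0.9500 (sensitivity)
- P(-|¬D) = 0.8475 (specificity)
- P(+|¬D) = 0.1525 (false positive rate = 1 - specificity)

Step 1: Find P(+)
P(+) = P(+|D)P(D) + P(+|¬D)P(¬D)
     = 0.9500 × 0.0321 + 0.1525 × 0.9679
     = 0.03049500 + 0.14760475
     = 0.17809975

Step 2: Apply Bayes' theorem for P(D|+)
P(D|+) = P(+|D)P(D) / P(+)
       = 0.03049500 / 0.17809975
       = 0.1712


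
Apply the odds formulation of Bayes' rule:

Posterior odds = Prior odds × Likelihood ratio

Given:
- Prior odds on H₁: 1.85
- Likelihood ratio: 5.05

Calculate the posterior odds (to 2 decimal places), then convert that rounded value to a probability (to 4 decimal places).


Step 1: Calculate posterior odds
Posterior odds = Prior odds × LR
               = 1.85 × 5.05
               = 9.34

Step 2: Convert to probability
P(H₁|E) = Posterior odds / (1 + Posterior odds)
       = 9.34 / (1 + 9.34)
       = 9.34 / 10.34
       = 0.9033

The evidence increased P(H₁) from 0.6491 to 0.9033.


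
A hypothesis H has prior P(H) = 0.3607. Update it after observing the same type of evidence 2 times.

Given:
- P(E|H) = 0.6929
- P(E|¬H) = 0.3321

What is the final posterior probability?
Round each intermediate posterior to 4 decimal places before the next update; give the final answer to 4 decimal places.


Sequential Bayesian updating:

Initial prior: P(H) = 0.3607

Update 1:
  P(E) = 0.6929 × 0.3607 + 0.3321 × 0.6393 = 0.24992903 + 0.21231153 = 0.46224056
  P(H|E) = 0.24992903 / 0.46224056 = 0.5407

Update 2:
  P(E) = 0.6929 × 0.5407 + 0.3321 × 0.4593 = 0.37465103 + 0.15253353 = 0.52718456
  P(H|E) = 0.37465103 / 0.52718456 = 0.7107

Final posterior: 0.7107


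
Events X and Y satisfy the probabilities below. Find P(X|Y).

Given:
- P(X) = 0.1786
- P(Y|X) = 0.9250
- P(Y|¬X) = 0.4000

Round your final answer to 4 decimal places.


Bayes' theorem: P(X|Y) = P(Y|X) × P(X) / P(Y)

Step 1: Calculate P(Y) using law of total probability
P(Y) = P(Y|X)P(X) + P(Y|¬X)P(¬X)
     = 0.9250 × 0.1786 + 0.4000 × 0.8214
     = 0.16520500 + 0.32856000
     = 0.49376500

Step 2: Apply Bayes' theorem
P(X|Y) = P(Y|X) × P(X) / P(Y)
       = 0.16520500 / 0.49376500
       = 0.3346


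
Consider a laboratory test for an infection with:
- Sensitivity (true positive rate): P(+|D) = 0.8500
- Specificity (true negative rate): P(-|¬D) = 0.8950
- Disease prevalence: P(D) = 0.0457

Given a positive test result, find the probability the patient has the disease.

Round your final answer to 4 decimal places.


Let D = has disease, + = positive test

Given:
- P(D) = 0.0457 (prevalence)
- P(+|D) = 0.8500 (sensitivity)
- P(-|¬D) = 0.8950 (specificity)
- P(+|¬D) = 0.1050 (false positive rate = 1 - specificity)

Step 1: Find P(+)
P(+) = P(+|D)P(D) + P(+|¬D)P(¬D)
     = 0.8500 × 0.0457 + 0.1050 × 0.9543
     = 0.03884500 + 0.10020150
     = 0.13904650

Step 2: Apply Bayes' theorem for P(D|+)
P(D|+) = P(+|D)P(D) / P(+)
       = 0.03884500 / 0.13904650
       = 0.2794


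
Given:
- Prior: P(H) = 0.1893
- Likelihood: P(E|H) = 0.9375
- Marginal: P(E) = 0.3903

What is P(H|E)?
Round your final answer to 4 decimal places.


Using Bayes' theorem:

P(H|E) = P(E|H) × P(H) / P(E)
       = 0.9375 × 0.1893 / 0.3903
       = 0.17746875 / 0.3903
       = 0.4547

The evidence strengthens our belief in H.
Prior: 0.1893 → Posterior: 0.4547


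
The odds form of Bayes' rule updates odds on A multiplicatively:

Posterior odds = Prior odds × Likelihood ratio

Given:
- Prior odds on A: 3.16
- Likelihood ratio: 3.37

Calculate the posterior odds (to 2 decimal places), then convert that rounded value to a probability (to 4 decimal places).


Step 1: Calculate posterior odds
Posterior odds = Prior odds × LR
               = 3.16 × 3.37
               = 10.65

Step 2: Convert to probability
P(A|E) = Posterior odds / (1 + Posterior odds)
       = 10.65 / (1 + 10.65)
       = 10.65 / 11.65
       = 0.9142

The evidence increased P(A) from 0.7596 to 0.9142.


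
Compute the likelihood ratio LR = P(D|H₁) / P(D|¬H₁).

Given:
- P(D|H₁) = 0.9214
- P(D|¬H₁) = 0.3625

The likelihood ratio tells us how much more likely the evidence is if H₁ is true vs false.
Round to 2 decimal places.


Likelihood Ratio (LR) = P(D|H₁) / P(D|¬H₁)

LR = 0.9214 / 0.3625
   = 2.54

The evidence is 2.54 times more likely if H₁ is true than if H₁ is false.
Since LR > 1, the evidence supports H₁ over ¬H₁.


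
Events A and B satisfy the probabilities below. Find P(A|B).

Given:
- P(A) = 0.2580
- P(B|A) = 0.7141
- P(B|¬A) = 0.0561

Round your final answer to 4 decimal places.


Bayes' theorem: P(A|B) = P(B|A) × P(A) / P(B)

Step 1: Calculate P(B) using law of total probability
P(B) = P(B|A)P(A) + P(B|¬A)P(¬A)
     = 0.7141 × 0.2580 + 0.0561 × 0.7420
     = 0.18423780 + 0.04162620
     = 0.22586400

Step 2: Apply Bayes' theorem
P(A|B) = P(B|A) × P(A) / P(B)
       = 0.18423780 / 0.22586400
       = 0.8157


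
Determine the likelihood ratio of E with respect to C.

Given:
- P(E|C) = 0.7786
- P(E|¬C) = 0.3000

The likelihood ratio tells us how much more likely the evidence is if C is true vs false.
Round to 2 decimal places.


Likelihood Ratio (LR) = P(E|C) / P(E|¬C)

LR = 0.7786 / 0.3000
   = 2.60

The evidence is 2.60 times more likely if C is true than if C is false.
Because LR exceeds 1, E is evidence for C.


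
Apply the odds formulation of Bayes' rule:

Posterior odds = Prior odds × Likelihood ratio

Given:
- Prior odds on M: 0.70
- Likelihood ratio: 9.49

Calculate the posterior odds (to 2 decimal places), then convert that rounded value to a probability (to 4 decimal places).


Step 1: Calculate posterior odds
Posterior odds = Prior odds × LR
               = 0.70 × 9.49
               = 6.64

Step 2: Convert to probability
P(M|E) = Posterior odds / (1 + Posterior odds)
       = 6.64 / (1 + 6.64)
       = 6.64 / 7.64
       = 0.8691

The evidence increased P(M) from 0.4118 to 0.8691.


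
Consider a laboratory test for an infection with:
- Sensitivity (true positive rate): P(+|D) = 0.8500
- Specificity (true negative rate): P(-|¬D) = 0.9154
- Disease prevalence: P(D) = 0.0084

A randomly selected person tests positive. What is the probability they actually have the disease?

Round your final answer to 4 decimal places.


Let D = has disease, + = positive test

Given:
- P(D) = 0.0084 (prevalence)
- P(+|D) = 0.8500 (sensitivity)
- P(-|¬D) = 0.9154 (specificity)
- P(+|¬D) = 0.0846 (false positive rate = 1 - specificity)

Step 1: Find P(+)
P(+) = P(+|D)P(D) + P(+|¬D)P(¬D)
     = 0.8500 × 0.0084 + 0.0846 × 0.9916
     = 0.00714000 + 0.08388936
     = 0.09102936

Step 2: Apply Bayes' theorem for P(D|+)
P(D|+) = P(+|D)P(D) / P(+)
       = 0.00714000 / 0.09102936
       = 0.0784


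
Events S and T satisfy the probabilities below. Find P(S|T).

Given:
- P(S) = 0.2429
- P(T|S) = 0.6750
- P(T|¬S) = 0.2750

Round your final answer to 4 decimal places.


Bayes' theorem: P(S|T) = P(T|S) × P(S) / P(T)

Step 1: Calculate P(T) using law of total probability
P(T) = P(T|S)P(S) + P(T|¬S)P(¬S)
     = 0.6750 × 0.2429 + 0.2750 × 0.7571
     = 0.16395750 + 0.20820250
     = 0.37216000

Step 2: Apply Bayes' theorem
P(S|T) = P(T|S) × P(S) / P(T)
       = 0.16395750 / 0.37216000
       = 0.4406


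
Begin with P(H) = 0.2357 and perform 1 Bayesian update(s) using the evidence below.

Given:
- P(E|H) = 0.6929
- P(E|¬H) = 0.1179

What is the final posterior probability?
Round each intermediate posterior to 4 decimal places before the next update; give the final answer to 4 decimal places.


Sequential Bayesian updating:

Initial prior: P(H) = 0.2357

Update 1:
  P(E) = 0.6929 × 0.2357 + 0.1179 × 0.7643 = 0.16331653 + 0.09011097 = 0.25342750
  P(H|E) = 0.16331653 / 0.25342750 = 0.6444

Final posterior: 0.6444


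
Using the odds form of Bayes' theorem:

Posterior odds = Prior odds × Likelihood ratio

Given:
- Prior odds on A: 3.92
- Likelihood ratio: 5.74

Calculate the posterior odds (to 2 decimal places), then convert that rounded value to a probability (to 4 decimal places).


Step 1: Calculate posterior odds
Posterior odds = Prior odds × LR
               = 3.92 × 5.74
               = 22.50

Step 2: Convert to probability
P(A|E) = Posterior odds / (1 + Posterior odds)
       = 22.50 / (1 + 22.50)
       = 22.50 / 23.50
       = 0.9574

The evidence increased P(A) from 0.7967 to 0.9574.


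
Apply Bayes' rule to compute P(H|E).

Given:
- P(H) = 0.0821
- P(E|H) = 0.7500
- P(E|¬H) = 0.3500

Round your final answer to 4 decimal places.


Bayes' theorem: P(H|E) = P(E|H) × P(H) / P(E)

Step 1: Calculate P(E) using law of total probability
P(E) = P(E|H)P(H) + P(E|¬H)P(¬H)
     = 0.7500 × 0.0821 + 0.3500 × 0.9179
     = 0.06157500 + 0.32126500
     = 0.38284000

Step 2: Apply Bayes' theorem
P(H|E) = P(E|H) × P(H) / P(E)
       = 0.06157500 / 0.38284000
       = 0.1608


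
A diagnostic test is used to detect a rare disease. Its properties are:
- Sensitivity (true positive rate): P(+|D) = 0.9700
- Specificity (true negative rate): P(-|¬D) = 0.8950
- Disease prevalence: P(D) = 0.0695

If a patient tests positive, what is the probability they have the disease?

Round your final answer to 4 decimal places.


Let D = has disease, + = positive test

Given:
- P(D) = 0.0695 (prevalence)
- P(+|D) = 0.9700 (sensitivity)
- P(-|¬D) = 0.8950 (specificity)
- P(+|¬D) = 0.1050 (false positive rate = 1 - specificity)

Step 1: Find P(+)
P(+) = P(+|D)P(D) + P(+|¬D)P(¬D)
     = 0.9700 × 0.0695 + 0.1050 × 0.9305
     = 0.06741500 + 0.09770250
     = 0.16511750

Step 2: Apply Bayes' theorem for P(D|+)
P(D|+) = P(+|D)P(D) / P(+)
       = 0.06741500 / 0.16511750
       = 0.4083


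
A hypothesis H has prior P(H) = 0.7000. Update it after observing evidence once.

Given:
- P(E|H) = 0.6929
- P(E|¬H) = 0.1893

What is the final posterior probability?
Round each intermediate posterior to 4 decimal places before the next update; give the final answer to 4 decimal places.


Sequential Bayesian updating:

Initial prior: P(H) = 0.7000

Update 1:
  P(E) = 0.6929 × 0.7000 + 0.1893 × 0.3000 = 0.48503000 + 0.05679000 = 0.54182000
  P(H|E) = 0.48503000 / 0.54182000 = 0.8952

Final posterior: 0.8952


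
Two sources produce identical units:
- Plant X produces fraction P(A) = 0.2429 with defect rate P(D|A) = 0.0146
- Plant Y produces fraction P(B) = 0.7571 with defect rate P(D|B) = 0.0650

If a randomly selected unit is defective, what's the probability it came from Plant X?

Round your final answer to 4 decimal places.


Let A = from Plant X, D = defective

Given:
- P(A) = 0.2429, P(B) = 0.7571
- P(D|A) = 0.0146, P(D|B) = 0.0650

Step 1: Find P(D)
P(D) = P(D|A)P(A) + P(D|B)P(B)
     = 0.0146 × 0.2429 + 0.0650 × 0.7571
     = 0.00354634 + 0.04921150
     = 0.05275784

Step 2: Apply Bayes' theorem
P(A|D) = P(D|A)P(A) / P(D)
       = 0.00354634 / 0.05275784
       = 0.0672


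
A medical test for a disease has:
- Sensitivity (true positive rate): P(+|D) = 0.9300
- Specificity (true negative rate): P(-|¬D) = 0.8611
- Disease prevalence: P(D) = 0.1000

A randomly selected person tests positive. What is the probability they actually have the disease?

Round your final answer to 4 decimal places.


Let D = has disease, + = positive test

Given:
- P(D) = 0.1000 (prevalence)
- P(+|D) = 0.9300 (sensitivity)
- P(-|¬D) = 0.8611 (specificity)
- P(+|¬D) = 0.1389 (false positive rate = 1 - specificity)

Step 1: Find P(+)
P(+) = P(+|D)P(D) + P(+|¬D)P(¬D)
     = 0.9300 × 0.1000 + 0.1389 × 0.9000
     = 0.09300000 + 0.12501000
     = 0.21801000

Step 2: Apply Bayes' theorem for P(D|+)
P(D|+) = P(+|D)P(D) / P(+)
       = 0.09300000 / 0.21801000
       = 0.4266


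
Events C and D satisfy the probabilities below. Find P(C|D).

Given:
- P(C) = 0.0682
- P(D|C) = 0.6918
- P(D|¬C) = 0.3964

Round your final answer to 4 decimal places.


Bayes' theorem: P(C|D) = P(D|C) × P(C) / P(D)

Step 1: Calculate P(D) using law of total probability
P(D) = P(D|C)P(C) + P(D|¬C)P(¬C)
     = 0.6918 × 0.0682 + 0.3964 × 0.9318
     = 0.04718076 + 0.36936552
     = 0.41654628

Step 2: Apply Bayes' theorem
P(C|D) = P(D|C) × P(C) / P(D)
       = 0.04718076 / 0.41654628
       = 0.1133


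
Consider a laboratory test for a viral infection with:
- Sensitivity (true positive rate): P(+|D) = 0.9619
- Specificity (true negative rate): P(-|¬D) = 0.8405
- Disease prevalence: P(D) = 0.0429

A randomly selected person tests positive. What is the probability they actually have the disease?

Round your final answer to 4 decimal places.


Let D = has disease, + = positive test

Given:
- P(D) = 0.0429 (prevalence)
- P(+|D) = 0.9619 (sensitivity)
- P(-|¬D) = 0.8405 (specificity)
- P(+|¬D) = 0.1595 (false positive rate = 1 - specificity)

Step 1: Find P(+)
P(+) = P(+|D)P(D) + P(+|¬D)P(¬D)
     = 0.9619 × 0.0429 + 0.1595 × 0.9571
     = 0.04126551 + 0.15265745
     = 0.19392296

Step 2: Apply Bayes' theorem for P(D|+)
P(D|+) = P(+|D)P(D) / P(+)
       = 0.04126551 / 0.19392296
       = 0.2128


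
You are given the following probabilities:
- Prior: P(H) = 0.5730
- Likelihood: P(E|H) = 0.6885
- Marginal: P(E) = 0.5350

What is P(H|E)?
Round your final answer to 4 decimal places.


Using Bayes' theorem:

P(H|E) = P(E|H) × P(H) / P(E)
       = 0.6885 × 0.5730 / 0.5350
       = 0.39451050 / 0.5350
       = 0.7374

The evidence strengthens our belief in H.
Prior: 0.5730 → Posterior: 0.7374


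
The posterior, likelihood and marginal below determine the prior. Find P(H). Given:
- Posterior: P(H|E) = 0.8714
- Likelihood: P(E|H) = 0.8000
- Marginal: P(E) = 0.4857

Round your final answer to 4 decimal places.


From Bayes' theorem: P(H|E) = P(E|H) × P(H) / P(E)

Rearranging for P(H):
P(H) = P(H|E) × P(E) / P(E|H)
     = 0.8714 × 0.4857 / 0.8000
     = 0.42323898 / 0.8000
     = 0.5290


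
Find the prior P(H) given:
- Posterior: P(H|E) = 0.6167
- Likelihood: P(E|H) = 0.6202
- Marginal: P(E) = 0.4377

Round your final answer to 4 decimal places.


From Bayes' theorem: P(H|E) = P(E|H) × P(H) / P(E)

Rearranging for P(H):
P(H) = P(H|E) × P(E) / P(E|H)
     = 0.6167 × 0.4377 / 0.6202
     = 0.26992959 / 0.6202
     = 0.4352


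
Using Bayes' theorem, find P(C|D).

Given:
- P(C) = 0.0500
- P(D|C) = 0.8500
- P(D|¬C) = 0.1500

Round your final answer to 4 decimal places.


Bayes' theorem: P(C|D) = P(D|C) × P(C) / P(D)

Step 1: Calculate P(D) using law of total probability
P(D) = P(D|C)P(C) + P(D|¬C)P(¬C)
     = 0.8500 × 0.0500 + 0.1500 × 0.9500
     = 0.04250000 + 0.14250000
     = 0.18500000

Step 2: Apply Bayes' theorem
P(C|D) = P(D|C) × P(C) / P(D)
       = 0.04250000 / 0.18500000
       = 0.2297


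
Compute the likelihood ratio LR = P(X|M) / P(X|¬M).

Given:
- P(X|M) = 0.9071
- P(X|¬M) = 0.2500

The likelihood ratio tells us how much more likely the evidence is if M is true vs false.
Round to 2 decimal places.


Likelihood Ratio (LR) = P(X|M) / P(X|¬M)

LR = 0.9071 / 0.2500
   = 3.63

The evidence is 3.63 times more likely if M is true than if M is false.
Since LR > 1, the evidence supports M over ¬M.


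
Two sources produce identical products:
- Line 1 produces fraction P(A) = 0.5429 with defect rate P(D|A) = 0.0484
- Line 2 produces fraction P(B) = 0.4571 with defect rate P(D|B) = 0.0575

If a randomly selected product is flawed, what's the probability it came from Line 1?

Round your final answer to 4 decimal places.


Let A = from Line 1, D = flawed

Given:
- P(A) = 0.5429, P(B) = 0.4571
- P(D|A) = 0.0484, P(D|B) = 0.0575

Step 1: Find P(D)
P(D) = P(D|A)P(A) + P(D|B)P(B)
     = 0.0484 × 0.5429 + 0.0575 × 0.4571
     = 0.02627636 + 0.02628325
     = 0.05255961

Step 2: Apply Bayes' theorem
P(A|D) = P(D|A)P(A) / P(D)
       = 0.02627636 / 0.05255961
       = 0.4999


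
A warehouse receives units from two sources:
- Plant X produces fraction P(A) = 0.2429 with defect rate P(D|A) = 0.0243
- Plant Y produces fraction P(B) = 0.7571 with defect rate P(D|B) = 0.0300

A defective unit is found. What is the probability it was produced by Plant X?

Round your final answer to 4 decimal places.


Let A = from Plant X, D = defective

Given:
- P(A) = 0.2429, P(B) = 0.7571
- P(D|A) = 0.0243, P(D|B) = 0.0300

Step 1: Find P(D)
P(D) = P(D|A)P(A) + P(D|B)P(B)
     = 0.0243 × 0.2429 + 0.0300 × 0.7571
     = 0.00590247 + 0.02271300
     = 0.02861547

Step 2: Apply Bayes' theorem
P(A|D) = P(D|A)P(A) / P(D)
       = 0.00590247 / 0.02861547
       = 0.2063


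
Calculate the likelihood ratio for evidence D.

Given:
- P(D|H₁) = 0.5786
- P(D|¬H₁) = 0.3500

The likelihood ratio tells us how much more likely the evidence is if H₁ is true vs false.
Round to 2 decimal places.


Likelihood Ratio (LR) = P(D|H₁) / P(D|¬H₁)

LR = 0.5786 / 0.3500
   = 1.65

The evidence is 1.65 times more likely if H₁ is true than if H₁ is false.
Because LR exceeds 1, D is evidence for H₁.


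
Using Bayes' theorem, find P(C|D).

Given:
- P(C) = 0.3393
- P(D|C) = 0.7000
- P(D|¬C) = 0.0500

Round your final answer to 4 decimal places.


Bayes' theorem: P(C|D) = P(D|C) × P(C) / P(D)

Step 1: Calculate P(D) using law of total probability
P(D) = P(D|C)P(C) + P(D|¬C)P(¬C)
     = 0.7000 × 0.3393 + 0.0500 × 0.6607
     = 0.23751000 + 0.03303500
     = 0.27054500

Step 2: Apply Bayes' theorem
P(C|D) = P(D|C) × P(C) / P(D)
       = 0.23751000 / 0.27054500
       = 0.8779


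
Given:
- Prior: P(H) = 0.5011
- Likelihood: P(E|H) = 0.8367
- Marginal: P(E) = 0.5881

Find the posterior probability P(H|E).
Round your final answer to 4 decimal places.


Using Bayes' theorem:

P(H|E) = P(E|H) × P(H) / P(E)
       = 0.8367 × 0.5011 / 0.5881
       = 0.41927037 / 0.5881
       = 0.7129

The evidence strengthens our belief in H.
Prior: 0.5011 → Posterior: 0.7129


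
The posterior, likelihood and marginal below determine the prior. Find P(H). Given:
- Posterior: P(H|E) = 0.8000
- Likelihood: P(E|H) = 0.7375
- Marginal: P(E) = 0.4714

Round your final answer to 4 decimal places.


From Bayes' theorem: P(H|E) = P(E|H) × P(H) / P(E)

Rearranging for P(H):
P(H) = P(H|E) × P(E) / P(E|H)
     = 0.8000 × 0.4714 / 0.7375
     = 0.37712000 / 0.7375
     = 0.5113


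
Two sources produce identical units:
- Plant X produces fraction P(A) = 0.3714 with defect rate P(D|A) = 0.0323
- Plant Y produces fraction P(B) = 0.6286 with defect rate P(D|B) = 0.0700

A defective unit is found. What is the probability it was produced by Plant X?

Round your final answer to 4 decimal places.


Let A = from Plant X, D = defective

Given:
- P(A) = 0.3714, P(B) = 0.6286
- P(D|A) = 0.0323, P(D|B) = 0.0700

Step 1: Find P(D)
P(D) = P(D|A)P(A) + P(D|B)P(B)
     = 0.0323 × 0.3714 + 0.0700 × 0.6286
     = 0.01199622 + 0.04400200
     = 0.05599822

Step 2: Apply Bayes' theorem
P(A|D) = P(D|A)P(A) / P(D)
       = 0.01199622 / 0.05599822
       = 0.2142


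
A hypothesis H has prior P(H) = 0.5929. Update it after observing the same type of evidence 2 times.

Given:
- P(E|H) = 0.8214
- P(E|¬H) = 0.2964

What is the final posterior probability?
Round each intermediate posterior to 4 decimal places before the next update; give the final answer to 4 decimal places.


Sequential Bayesian updating:

Initial prior: P(H) = 0.5929

Update 1:
  P(E) = 0.8214 × 0.5929 + 0.2964 × 0.4071 = 0.48700806 + 0.12066444 = 0.60767250
  P(H|E) = 0.48700806 / 0.60767250 = 0.8014

Update 2:
  P(E) = 0.8214 × 0.8014 + 0.2964 × 0.1986 = 0.65826996 + 0.05886504 = 0.71713500
  P(H|E) = 0.65826996 / 0.71713500 = 0.9179

Final posterior: 0.9179


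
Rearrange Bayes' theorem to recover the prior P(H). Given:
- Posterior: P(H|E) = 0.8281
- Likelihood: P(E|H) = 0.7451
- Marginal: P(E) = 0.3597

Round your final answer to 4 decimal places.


From Bayes' theorem: P(H|E) = P(E|H) × P(H) / P(E)

Rearranging for P(H):
P(H) = P(H|E) × P(E) / P(E|H)
     = 0.8281 × 0.3597 / 0.7451
     = 0.29786757 / 0.7451
     = 0.3998


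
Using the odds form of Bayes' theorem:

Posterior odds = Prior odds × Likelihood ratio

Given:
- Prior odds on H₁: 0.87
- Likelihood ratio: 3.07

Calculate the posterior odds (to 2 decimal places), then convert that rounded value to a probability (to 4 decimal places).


Step 1: Calculate posterior odds
Posterior odds = Prior odds × LR
               = 0.87 × 3.07
               = 2.67

Step 2: Convert to probability
P(H₁|E) = Posterior odds / (1 + Posterior odds)
       = 2.67 / (1 + 2.67)
       = 2.67 / 3.67
       = 0.7275

The evidence increased P(H₁) from 0.4652 to 0.7275.


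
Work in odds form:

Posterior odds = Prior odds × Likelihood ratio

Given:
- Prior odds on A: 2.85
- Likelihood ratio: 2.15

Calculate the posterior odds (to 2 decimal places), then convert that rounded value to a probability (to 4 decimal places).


Step 1: Calculate posterior odds
Posterior odds = Prior odds × LR
               = 2.85 × 2.15
               = 6.13

Step 2: Convert to probability
P(A|E) = Posterior odds / (1 + Posterior odds)
       = 6.13 / (1 + 6.13)
       = 6.13 / 7.13
       = 0.8597

The evidence increased P(A) from 0.7403 to 0.8597.


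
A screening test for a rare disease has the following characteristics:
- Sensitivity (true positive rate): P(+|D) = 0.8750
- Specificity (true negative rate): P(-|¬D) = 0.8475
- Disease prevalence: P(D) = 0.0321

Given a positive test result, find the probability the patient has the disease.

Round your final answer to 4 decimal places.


Let D = has disease, + = positive test

Given:
- P(D) = 0.0321 (prevalence)
- P(+|D) = 0.8750 (sensitivity)
- P(-|¬D) = 0.8475 (specificity)
- P(+|¬D) = 0.1525 (false positive rate = 1 - specificity)

Step 1: Find P(+)
P(+) = P(+|D)P(D) + P(+|¬D)P(¬D)
     = 0.8750 × 0.0321 + 0.1525 × 0.9679
     = 0.02808750 + 0.14760475
     = 0.17569225

Step 2: Apply Bayes' theorem for P(D|+)
P(D|+) = P(+|D)P(D) / P(+)
       = 0.02808750 / 0.17569225
       = 0.1599


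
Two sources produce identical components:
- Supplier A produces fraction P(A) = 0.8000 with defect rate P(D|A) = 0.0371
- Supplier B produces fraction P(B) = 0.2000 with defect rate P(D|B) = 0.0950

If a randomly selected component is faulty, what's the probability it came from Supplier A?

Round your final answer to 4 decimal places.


Let A = from Supplier A, D = faulty

Given:
- P(A) = 0.8000, P(B) = 0.2000
- P(D|A) = 0.0371, P(D|B) = 0.0950

Step 1: Find P(D)
P(D) = P(D|A)P(A) + P(D|B)P(B)
     = 0.0371 × 0.8000 + 0.0950 × 0.2000
     = 0.02968000 + 0.01900000
     = 0.04868000

Step 2: Apply Bayes' theorem
P(A|D) = P(D|A)P(A) / P(D)
       = 0.02968000 / 0.04868000
       = 0.6097


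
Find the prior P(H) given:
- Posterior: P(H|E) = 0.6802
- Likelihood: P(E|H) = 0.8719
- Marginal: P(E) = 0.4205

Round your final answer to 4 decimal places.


From Bayes' theorem: P(H|E) = P(E|H) × P(H) / P(E)

Rearranging for P(H):
P(H) = P(H|E) × P(E) / P(E|H)
     = 0.6802 × 0.4205 / 0.8719
     = 0.28602410 / 0.8719
     = 0.3280


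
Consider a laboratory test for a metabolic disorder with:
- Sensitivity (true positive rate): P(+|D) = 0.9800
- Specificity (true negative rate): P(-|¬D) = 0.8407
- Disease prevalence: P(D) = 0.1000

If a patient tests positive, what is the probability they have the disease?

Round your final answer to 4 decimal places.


Let D = has disease, + = positive test

Given:
- P(D) = 0.1000 (prevalence)
- P(+|D) = 0.9800 (sensitivity)
- P(-|¬D) = 0.8407 (specificity)
- P(+|¬D) = 0.1593 (false positive rate = 1 - specificity)

Step 1: Find P(+)
P(+) = P(+|D)P(D) + P(+|¬D)P(¬D)
     = 0.9800 × 0.1000 + 0.1593 × 0.9000
     = 0.09800000 + 0.14337000
     = 0.24137000

Step 2: Apply Bayes' theorem for P(D|+)
P(D|+) = P(+|D)P(D) / P(+)
       = 0.09800000 / 0.24137000
       = 0.4060


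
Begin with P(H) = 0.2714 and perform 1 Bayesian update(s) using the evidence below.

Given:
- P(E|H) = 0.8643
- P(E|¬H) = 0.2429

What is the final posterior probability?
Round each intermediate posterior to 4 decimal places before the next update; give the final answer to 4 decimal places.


Sequential Bayesian updating:

Initial prior: P(H) = 0.2714

Update 1:
  P(E) = 0.8643 × 0.2714 + 0.2429 × 0.7286 = 0.23457102 + 0.17697694 = 0.41154796
  P(H|E) = 0.23457102 / 0.41154796 = 0.5700

Final posterior: 0.5700


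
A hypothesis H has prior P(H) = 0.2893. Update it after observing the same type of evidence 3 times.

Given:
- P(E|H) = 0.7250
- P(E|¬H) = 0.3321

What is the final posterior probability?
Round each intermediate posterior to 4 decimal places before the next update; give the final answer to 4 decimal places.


Sequential Bayesian updating:

Initial prior: P(H) = 0.2893

Update 1:
  P(E) = 0.7250 × 0.2893 + 0.3321 × 0.7107 = 0.20974250 + 0.23602347 = 0.44576597
  P(H|E) = 0.20974250 / 0.44576597 = 0.4705

Update 2:
  P(E) = 0.7250 × 0.4705 + 0.3321 × 0.5295 = 0.34111250 + 0.17584695 = 0.51695945
  P(H|E) = 0.34111250 / 0.51695945 = 0.6598

Update 3:
  P(E) = 0.7250 × 0.6598 + 0.3321 × 0.3402 = 0.47835500 + 0.11298042 = 0.59133542
  P(H|E) = 0.47835500 / 0.59133542 = 0.8089

Final posterior: 0.8089


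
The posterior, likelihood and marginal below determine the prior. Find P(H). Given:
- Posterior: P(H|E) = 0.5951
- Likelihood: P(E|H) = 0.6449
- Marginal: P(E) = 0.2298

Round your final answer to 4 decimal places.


From Bayes' theorem: P(H|E) = P(E|H) × P(H) / P(E)

Rearranging for P(H):
P(H) = P(H|E) × P(E) / P(E|H)
     = 0.5951 × 0.2298 / 0.6449
     = 0.13675398 / 0.6449
     = 0.2121


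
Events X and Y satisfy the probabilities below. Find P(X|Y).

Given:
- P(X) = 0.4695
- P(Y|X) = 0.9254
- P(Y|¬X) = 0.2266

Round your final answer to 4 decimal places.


Bayes' theorem: P(X|Y) = P(Y|X) × P(X) / P(Y)

Step 1: Calculate P(Y) using law of total probability
P(Y) = P(Y|X)P(X) + P(Y|¬X)P(¬X)
     = 0.9254 × 0.4695 + 0.2266 × 0.5305
     = 0.43447530 + 0.12021130
     = 0.55468660

Step 2: Apply Bayes' theorem
P(X|Y) = P(Y|X) × P(X) / P(Y)
       = 0.43447530 / 0.55468660
       = 0.7833


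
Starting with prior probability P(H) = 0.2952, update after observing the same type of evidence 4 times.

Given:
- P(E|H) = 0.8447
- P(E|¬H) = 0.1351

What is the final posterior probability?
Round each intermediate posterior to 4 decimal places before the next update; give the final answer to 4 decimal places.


Sequential Bayesian updating:

Initial prior: P(H) = 0.2952

Update 1:
  P(E) = 0.8447 × 0.2952 + 0.1351 × 0.7048 = 0.24935544 + 0.09521848 = 0.34457392
  P(H|E) = 0.24935544 / 0.34457392 = 0.7237

Update 2:
  P(E) = 0.8447 × 0.7237 + 0.1351 × 0.2763 = 0.61130939 + 0.03732813 = 0.64863752
  P(H|E) = 0.61130939 / 0.64863752 = 0.9425

Update 3:
  P(E) = 0.8447 × 0.9425 + 0.1351 × 0.0575 = 0.79612975 + 0.00776825 = 0.80389800
  P(H|E) = 0.79612975 / 0.80389800 = 0.9903

Update 4:
  P(E) = 0.8447 × 0.9903 + 0.1351 × 0.0097 = 0.83650641 + 0.00131047 = 0.83781688
  P(H|E) = 0.83650641 / 0.83781688 = 0.9984

Final posterior: 0.9984


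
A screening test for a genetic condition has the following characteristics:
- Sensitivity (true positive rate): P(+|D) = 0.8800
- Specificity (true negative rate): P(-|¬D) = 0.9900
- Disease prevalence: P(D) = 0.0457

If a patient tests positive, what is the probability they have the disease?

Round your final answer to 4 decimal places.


Let D = has disease, + = positive test

Given:
- P(D) = 0.0457 (prevalence)
- P(+|D) = 0.8800 (sensitivity)
- P(-|¬D) = 0.9900 (specificity)
- P(+|¬D) = 0.0100 (false positive rate = 1 - specificity)

Step 1: Find P(+)
P(+) = P(+|D)P(D) + P(+|¬D)P(¬D)
     = 0.8800 × 0.0457 + 0.0100 × 0.9543
     = 0.04021600 + 0.00954300
     = 0.04975900

Step 2: Apply Bayes' theorem for P(D|+)
P(D|+) = P(+|D)P(D) / P(+)
       = 0.04021600 / 0.04975900
       = 0.8082


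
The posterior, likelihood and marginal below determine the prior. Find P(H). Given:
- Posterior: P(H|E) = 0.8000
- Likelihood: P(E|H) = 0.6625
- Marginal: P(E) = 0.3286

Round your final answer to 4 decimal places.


From Bayes' theorem: P(H|E) = P(E|H) × P(H) / P(E)

Rearranging for P(H):
P(H) = P(H|E) × P(E) / P(E|H)
     = 0.8000 × 0.3286 / 0.6625
     = 0.26288000 / 0.6625
     = 0.3968


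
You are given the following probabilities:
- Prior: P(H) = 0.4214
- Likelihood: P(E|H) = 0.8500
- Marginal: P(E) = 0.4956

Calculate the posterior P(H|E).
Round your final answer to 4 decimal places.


Using Bayes' theorem:

P(H|E) = P(E|H) × P(H) / P(E)
       = 0.8500 × 0.4214 / 0.4956
       = 0.35819000 / 0.4956
       = 0.7227

The evidence strengthens our belief in H.
Prior: 0.4214 → Posterior: 0.7227


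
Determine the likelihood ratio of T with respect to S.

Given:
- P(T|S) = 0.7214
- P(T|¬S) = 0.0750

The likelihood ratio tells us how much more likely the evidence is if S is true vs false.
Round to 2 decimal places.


Likelihood Ratio (LR) = P(T|S) / P(T|¬S)

LR = 0.7214 / 0.0750
   = 9.62

The evidence is 9.62 times more likely if S is true than if S is false.
LR > 1, so observing T raises the odds in favor of S.


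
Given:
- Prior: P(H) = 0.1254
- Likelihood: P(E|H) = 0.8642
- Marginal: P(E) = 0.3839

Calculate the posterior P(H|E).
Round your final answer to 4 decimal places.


Using Bayes' theorem:

P(H|E) = P(E|H) × P(H) / P(E)
       = 0.8642 × 0.1254 / 0.3839
       = 0.10837068 / 0.3839
       = 0.2823

The evidence strengthens our belief in H.
Prior: 0.1254 → Posterior: 0.2823


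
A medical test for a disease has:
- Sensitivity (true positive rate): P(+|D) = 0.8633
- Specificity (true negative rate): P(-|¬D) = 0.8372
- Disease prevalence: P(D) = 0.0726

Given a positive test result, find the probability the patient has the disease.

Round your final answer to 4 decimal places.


Let D = has disease, + = positive test

Given:
- P(D) = 0.0726 (prevalence)
- P(+|D) = 0.8633 (sensitivity)
- P(-|¬D) = 0.8372 (specificity)
- P(+|¬D) = 0.1628 (false positive rate = 1 - specificity)

Step 1: Find P(+)
P(+) = P(+|D)P(D) + P(+|¬D)P(¬D)
     = 0.8633 × 0.0726 + 0.1628 × 0.9274
     = 0.06267558 + 0.15098072
     = 0.21365630

Step 2: Apply Bayes' theorem for P(D|+)
P(D|+) = P(+|D)P(D) / P(+)
       = 0.06267558 / 0.21365630
       = 0.2933


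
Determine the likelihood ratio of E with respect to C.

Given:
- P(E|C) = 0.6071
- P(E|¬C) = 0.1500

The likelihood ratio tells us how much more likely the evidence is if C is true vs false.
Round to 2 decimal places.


Likelihood Ratio (LR) = P(E|C) / P(E|¬C)

LR = 0.6071 / 0.1500
   = 4.05

The evidence is 4.05 times more likely if C is true than if C is false.
LR > 1, so observing E raises the odds in favor of C.


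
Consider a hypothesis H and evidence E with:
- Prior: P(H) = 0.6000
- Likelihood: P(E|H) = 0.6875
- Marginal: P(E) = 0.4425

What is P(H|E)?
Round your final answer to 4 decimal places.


Using Bayes' theorem:

P(H|E) = P(E|H) × P(H) / P(E)
       = 0.6875 × 0.6000 / 0.4425
       = 0.41250000 / 0.4425
       = 0.9322

The evidence strengthens our belief in H.
Prior: 0.6000 → Posterior: 0.9322


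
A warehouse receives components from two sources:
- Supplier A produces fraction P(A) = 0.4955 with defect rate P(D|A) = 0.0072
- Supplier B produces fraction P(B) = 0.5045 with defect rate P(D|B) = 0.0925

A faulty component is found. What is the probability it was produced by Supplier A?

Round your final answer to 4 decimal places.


Let A = from Supplier A, D = faulty

Given:
- P(A) = 0.4955, P(B) = 0.5045
- P(D|A) = 0.0072, P(D|B) = 0.0925

Step 1: Find P(D)
P(D) = P(D|A)P(A) + P(D|B)P(B)
     = 0.0072 × 0.4955 + 0.0925 × 0.5045
     = 0.00356760 + 0.04666625
     = 0.05023385

Step 2: Apply Bayes' theorem
P(A|D) = P(D|A)P(A) / P(D)
       = 0.00356760 / 0.05023385
       = 0.0710


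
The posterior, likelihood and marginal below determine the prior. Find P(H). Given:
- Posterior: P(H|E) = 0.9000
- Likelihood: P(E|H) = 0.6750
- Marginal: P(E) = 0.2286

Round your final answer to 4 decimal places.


From Bayes' theorem: P(H|E) = P(E|H) × P(H) / P(E)

Rearranging for P(H):
P(H) = P(H|E) × P(E) / P(E|H)
     = 0.9000 × 0.2286 / 0.6750
     = 0.20574000 / 0.6750
     = 0.3048


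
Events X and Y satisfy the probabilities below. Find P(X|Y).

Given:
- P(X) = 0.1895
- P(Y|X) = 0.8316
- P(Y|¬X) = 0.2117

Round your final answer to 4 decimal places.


Bayes' theorem: P(X|Y) = P(Y|X) × P(X) / P(Y)

Step 1: Calculate P(Y) using law of total probability
P(Y) = P(Y|X)P(X) + P(Y|¬X)P(¬X)
     = 0.8316 × 0.1895 + 0.2117 × 0.8105
     = 0.15758820 + 0.17158285
     = 0.32917105

Step 2: Apply Bayes' theorem
P(X|Y) = P(Y|X) × P(X) / P(Y)
       = 0.15758820 / 0.32917105
       = 0.4787


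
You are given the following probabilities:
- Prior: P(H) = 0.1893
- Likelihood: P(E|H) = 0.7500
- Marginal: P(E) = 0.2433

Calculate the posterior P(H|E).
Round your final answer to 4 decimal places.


Using Bayes' theorem:

P(H|E) = P(E|H) × P(H) / P(E)
       = 0.7500 × 0.1893 / 0.2433
       = 0.14197500 / 0.2433
       = 0.5835

The evidence strengthens our belief in H.
Prior: 0.1893 → Posterior: 0.5835


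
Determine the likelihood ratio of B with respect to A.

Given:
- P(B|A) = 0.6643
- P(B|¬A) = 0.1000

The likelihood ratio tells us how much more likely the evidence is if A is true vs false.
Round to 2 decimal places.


Likelihood Ratio (LR) = P(B|A) / P(B|¬A)

LR = 0.6643 / 0.1000
   = 6.64

The evidence is 6.64 times more likely if A is true than if A is false.
Because LR exceeds 1, B is evidence for A.


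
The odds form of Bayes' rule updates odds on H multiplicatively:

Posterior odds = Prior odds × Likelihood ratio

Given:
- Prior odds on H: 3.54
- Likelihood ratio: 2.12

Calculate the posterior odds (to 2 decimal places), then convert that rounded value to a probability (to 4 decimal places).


Step 1: Calculate posterior odds
Posterior odds = Prior odds × LR
               = 3.54 × 2.12
               = 7.50

Step 2: Convert to probability
P(H|E) = Posterior odds / (1 + Posterior odds)
       = 7.50 / (1 + 7.50)
       = 7.50 / 8.50
       = 0.8824

The evidence increased P(H) from 0.7797 to 0.8824.
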